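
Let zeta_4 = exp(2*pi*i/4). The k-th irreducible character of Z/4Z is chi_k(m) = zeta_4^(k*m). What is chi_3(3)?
chi_3(3) = zeta_4^9 = I

Solution. chi_3(3) = zeta_4^(3*3) = zeta_4^9. Since zeta_4^4 = 1, this equals zeta_4^1 = exp(2*pi*i*1/4) = I.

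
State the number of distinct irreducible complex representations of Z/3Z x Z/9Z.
27

Why: The number of irreducible complex representations of a finite group equals its number of conjugacy classes. Z/3Z x Z/9Z is abelian of order 27, so every element is its own conjugacy class: 27 classes, so Z/3Z x Z/9Z (order 27) has exactly 27 irreducible complex representations.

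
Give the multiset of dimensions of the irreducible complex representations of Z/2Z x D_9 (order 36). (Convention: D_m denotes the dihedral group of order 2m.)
Dimensions: 1, 1, 1, 1, 2, 2, 2, 2, 2, 2, 2, 2

Solution. There are 12 irreducibles (= number of conjugacy classes). Their dimensions d_i satisfy sum d_i^2 = |G| = 36: 1 + 1 + 1 + 1 + 4 + 4 + 4 + 4 + 4 + 4 + 4 + 4 = 36. (For the product with Z/2Z: each of the 2 1-dim characters of Z/2Z tensors with each irrep of D_9, giving 2 copies of each D_9-dimension.)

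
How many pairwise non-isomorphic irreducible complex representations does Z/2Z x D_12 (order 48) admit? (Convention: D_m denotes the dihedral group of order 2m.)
18

The number of irreducible complex representations of a finite group equals its number of conjugacy classes. For a direct product, #classes(G x H) = #classes(G) * #classes(H). Z/2Z has 2 classes (abelian), D_12 has 9 classes, so 2 * 9 = 18, so Z/2Z x D_12 (order 48) has exactly 18 irreducible complex representations.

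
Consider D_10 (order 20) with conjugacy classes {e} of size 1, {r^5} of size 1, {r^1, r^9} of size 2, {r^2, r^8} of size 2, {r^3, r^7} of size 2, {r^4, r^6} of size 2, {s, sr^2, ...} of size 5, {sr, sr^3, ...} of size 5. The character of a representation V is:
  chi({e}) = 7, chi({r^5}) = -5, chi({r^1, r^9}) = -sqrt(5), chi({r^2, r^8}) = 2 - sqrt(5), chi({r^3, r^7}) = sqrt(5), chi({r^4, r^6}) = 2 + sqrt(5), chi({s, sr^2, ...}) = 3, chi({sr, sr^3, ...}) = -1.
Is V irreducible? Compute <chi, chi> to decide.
Not irreducible (reducible): <chi, chi> = 9 > 1.

<chi, chi> = (1/|G|) sum_C |C| * |chi(C)|^2 = (1/20)[1*|7|^2 + 1*|-5|^2 + 2*|-sqrt(5)|^2 + 2*|2 - sqrt(5)|^2 + 2*|sqrt(5)|^2 + 2*|2 + sqrt(5)|^2 + 5*|3|^2 + 5*|-1|^2]
  = (1/20)[(49) + (25) + (10) + (18 - 8*sqrt(5)) + (10) + (8*sqrt(5) + 18) + (45) + (5)] = 180/20 = 9.
A character is irreducible iff <chi, chi> = 1, so this representation is reducible.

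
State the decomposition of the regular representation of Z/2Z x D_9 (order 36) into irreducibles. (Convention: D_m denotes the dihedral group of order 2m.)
Each irreducible V_i of dimension d_i appears with multiplicity d_i, i.e. rho_reg = (direct sum over all irreducibles V_i) d_i V_i. The irreducible dimensions for Z/2Z x D_9 are 1, 1, 1, 1, 2, 2, 2, 2, 2, 2, 2, 2: 4 irreducibles of dimension 1, each with multiplicity 1; 8 irreducibles of dimension 2, each with multiplicity 2. Total dimension 4*1*1 + 8*2*2 = 36 = |G|.

Reasoning: General theorem: in the regular representation of a finite group G, each irreducible appears with multiplicity equal to its dimension. Check: dim(rho_reg) = sum d_i^2 = 1 + 1 + 1 + 1 + 4 + 4 + 4 + 4 + 4 + 4 + 4 + 4 = 36 = |G|.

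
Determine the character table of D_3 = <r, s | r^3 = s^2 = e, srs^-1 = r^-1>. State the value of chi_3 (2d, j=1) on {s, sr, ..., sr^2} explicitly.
Conjugacy classes: {e} of size 1, {r^1, r^2} of size 2, {s, sr, ..., sr^2} of size 3.
Character table:
  irrep \ class              {e} (size 1)  {r^1, r^2} (size 2)  {s, sr, ..., sr^2} (size 3)
  chi_1 (triv)               1             1                    1                          
  chi_2 (sign: r->1, s->-1)  1             1                    -1                         
  chi_3 (2d, j=1)            2             -1                   0                          

Spot check: chi_3 (2d, j=1) on {s, sr, ..., sr^2} = 0.

Justification: D_3 has order 2*3 = 6 with 3 conjugacy classes, hence 3 irreducibles. Sum of squared dims 1 + 1 + 4 = 6 = |G|. Linear characters come from the abelianisation; the 2-dimensional irreps have character r^k -> 2*cos(2*pi*j*k/3), reflections -> 0.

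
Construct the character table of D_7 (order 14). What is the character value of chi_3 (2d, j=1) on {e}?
Conjugacy classes: {e} of size 1, {r^1, r^6} of size 2, {r^2, r^5} of size 2, {r^3, r^4} of size 2, {s, sr, ..., sr^6} of size 7.
Character table:
  irrep \ class              {e} (size 1)  {r^1, r^6} (size 2)  {r^2, r^5} (size 2)  {r^3, r^4} (size 2)  {s, sr, ..., sr^6} (size 7)
  chi_1 (triv)               1             1                    1                    1                    1                          
  chi_2 (sign: r->1, s->-1)  1             1                    1                    1                    -1                         
  chi_3 (2d, j=1)            2             2*cos(2*pi/7)        -2*cos(3*pi/7)       -2*cos(pi/7)         0                          
  chi_4 (2d, j=2)            2             -2*cos(3*pi/7)       -2*cos(pi/7)         2*cos(2*pi/7)        0                          
  chi_5 (2d, j=3)            2             -2*cos(pi/7)         2*cos(2*pi/7)        -2*cos(3*pi/7)       0                          

Spot check: chi_3 (2d, j=1) on {e} = 2.

Argument: D_7 has order 2*7 = 14 with 5 conjugacy classes, hence 5 irreducibles. Sum of squared dims 1 + 1 + 4 + 4 + 4 = 14 = |G|. Linear characters come from the abelianisation; the 2-dimensional irreps have character r^k -> 2*cos(2*pi*j*k/7), reflections -> 0.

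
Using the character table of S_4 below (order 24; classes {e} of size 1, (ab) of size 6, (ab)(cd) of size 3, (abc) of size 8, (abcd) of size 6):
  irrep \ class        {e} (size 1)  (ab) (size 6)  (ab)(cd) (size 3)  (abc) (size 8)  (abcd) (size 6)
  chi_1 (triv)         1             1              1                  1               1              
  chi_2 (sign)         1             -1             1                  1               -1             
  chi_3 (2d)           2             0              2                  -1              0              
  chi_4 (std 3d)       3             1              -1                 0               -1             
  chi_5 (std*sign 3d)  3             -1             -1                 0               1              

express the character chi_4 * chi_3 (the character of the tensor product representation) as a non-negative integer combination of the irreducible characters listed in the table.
chi_4 tensor chi_3 = chi_4 + chi_5 (all other irreducibles have multiplicity 0).

Why: The character of a tensor product is the pointwise product (chi_4 * chi_3)(C) = chi_4(C) * chi_3(C):
  {e}: (3)*(2), (ab): (1)*(0), (ab)(cd): (-1)*(2), (abc): (0)*(-1), (abcd): (-1)*(0)
so (chi_4 * chi_3) takes values
  {e} -> 6, (ab) -> 0, (ab)(cd) -> -2, (abc) -> 0, (abcd) -> 0.
Now take the inner product of this character with each irreducible chi from the table, <chi_4*chi_3, chi> = (1/24) sum_C |C| (chi_4*chi_3)(C) conj(chi(C)):
  <chi_4*chi_3, chi_1> = (1/24)[1*(6)*conj(1) + 6*(0)*conj(1) + 3*(-2)*conj(1) + 8*(0)*conj(1) + 6*(0)*conj(1)]
      = (1/24)[(6) + (0) + (-6) + (0) + (0)] = 0/24 = 0
  <chi_4*chi_3, chi_2> = (1/24)[1*(6)*conj(1) + 6*(0)*conj(-1) + 3*(-2)*conj(1) + 8*(0)*conj(1) + 6*(0)*conj(-1)]
      = (1/24)[(6) + (0) + (-6) + (0) + (0)] = 0/24 = 0
  <chi_4*chi_3, chi_3> = (1/24)[1*(6)*conj(2) + 6*(0)*conj(0) + 3*(-2)*conj(2) + 8*(0)*conj(-1) + 6*(0)*conj(0)]
      = (1/24)[(12) + (0) + (-12) + (0) + (0)] = 0/24 = 0
  <chi_4*chi_3, chi_4> = (1/24)[1*(6)*conj(3) + 6*(0)*conj(1) + 3*(-2)*conj(-1) + 8*(0)*conj(0) + 6*(0)*conj(-1)]
      = (1/24)[(18) + (0) + (6) + (0) + (0)] = 24/24 = 1
  <chi_4*chi_3, chi_5> = (1/24)[1*(6)*conj(3) + 6*(0)*conj(-1) + 3*(-2)*conj(-1) + 8*(0)*conj(0) + 6*(0)*conj(1)]
      = (1/24)[(18) + (0) + (6) + (0) + (0)] = 24/24 = 1
Hence the multiplicities are chi_4: 1, chi_5: 1. Dimension check: dim(chi_4)*dim(chi_3) = 3*2 = 6 and sum (mult * dim) = 1*3 + 1*3 = 6.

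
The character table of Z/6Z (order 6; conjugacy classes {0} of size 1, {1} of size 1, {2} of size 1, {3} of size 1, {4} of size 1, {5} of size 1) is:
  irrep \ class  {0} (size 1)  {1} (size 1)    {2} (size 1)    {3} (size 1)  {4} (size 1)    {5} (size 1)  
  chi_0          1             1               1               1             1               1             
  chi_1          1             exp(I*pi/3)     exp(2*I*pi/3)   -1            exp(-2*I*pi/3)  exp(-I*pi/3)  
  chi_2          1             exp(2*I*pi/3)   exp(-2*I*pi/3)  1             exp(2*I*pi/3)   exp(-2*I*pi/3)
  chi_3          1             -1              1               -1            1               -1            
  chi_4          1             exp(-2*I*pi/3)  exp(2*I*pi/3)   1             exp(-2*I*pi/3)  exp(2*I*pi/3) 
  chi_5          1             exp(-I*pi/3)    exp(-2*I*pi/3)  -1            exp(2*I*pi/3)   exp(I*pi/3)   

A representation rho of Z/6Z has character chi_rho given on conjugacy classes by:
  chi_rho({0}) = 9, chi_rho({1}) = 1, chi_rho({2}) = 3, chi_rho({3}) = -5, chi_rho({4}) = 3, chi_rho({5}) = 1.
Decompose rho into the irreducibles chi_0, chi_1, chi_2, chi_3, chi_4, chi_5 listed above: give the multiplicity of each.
Multiplicities: chi_0: 2, chi_1: 2, chi_2: 0, chi_3: 3, chi_4: 0, chi_5: 2.

Working: Use <chi_rho, chi> = (1/|G|) sum_C |C| * chi_rho(C) * conj(chi(C)) with |G| = 6 for each irreducible chi in the table:
  <chi_rho, chi_0> = (1/6)[1*(9)*conj(1) + 1*(1)*conj(1) + 1*(3)*conj(1) + 1*(-5)*conj(1) + 1*(3)*conj(1) + 1*(1)*conj(1)]
      = (1/6)[(9) + (1) + (3) + (-5) + (3) + (1)] = 12/6 = 2
  <chi_rho, chi_1> = (1/6)[1*(9)*conj(1) + 1*(1)*conj(exp(I*pi/3)) + 1*(3)*conj(exp(2*I*pi/3)) + 1*(-5)*conj(-1) + 1*(3)*conj(exp(-2*I*pi/3)) + 1*(1)*conj(exp(-I*pi/3))]
      = (1/6)[(9) + (2 + 2*exp(-2*I*pi/3) - exp(-I*pi/3)) + (2 + 5*exp(-2*I*pi/3) + 2*exp(2*I*pi/3)) + (5) + (2 + 2*exp(-2*I*pi/3) + 5*exp(2*I*pi/3)) + (2 - exp(I*pi/3) + 2*exp(2*I*pi/3))] = 12/6 = 2
  <chi_rho, chi_2> = (1/6)[1*(9)*conj(1) + 1*(1)*conj(exp(2*I*pi/3)) + 1*(3)*conj(exp(-2*I*pi/3)) + 1*(-5)*conj(1) + 1*(3)*conj(exp(2*I*pi/3)) + 1*(1)*conj(exp(-2*I*pi/3))]
      = (1/6)[(9) + (-2 + 2*exp(-I*pi/3) - exp(-2*I*pi/3)) + (2 + 2*exp(-2*I*pi/3) + 5*exp(2*I*pi/3)) + (-5) + (2 + 5*exp(-2*I*pi/3) + 2*exp(2*I*pi/3)) + (-2 - exp(2*I*pi/3) + 2*exp(I*pi/3))] = 0/6 = 0
  <chi_rho, chi_3> = (1/6)[1*(9)*conj(1) + 1*(1)*conj(-1) + 1*(3)*conj(1) + 1*(-5)*conj(-1) + 1*(3)*conj(1) + 1*(1)*conj(-1)]
      = (1/6)[(9) + (-1) + (3) + (5) + (3) + (-1)] = 18/6 = 3
  <chi_rho, chi_4> = (1/6)[1*(9)*conj(1) + 1*(1)*conj(exp(-2*I*pi/3)) + 1*(3)*conj(exp(2*I*pi/3)) + 1*(-5)*conj(1) + 1*(3)*conj(exp(-2*I*pi/3)) + 1*(1)*conj(exp(2*I*pi/3))]
      = (1/6)[(9) + (-2 - exp(2*I*pi/3) + 2*exp(I*pi/3)) + (2 + 5*exp(-2*I*pi/3) + 2*exp(2*I*pi/3)) + (-5) + (2 + 2*exp(-2*I*pi/3) + 5*exp(2*I*pi/3)) + (-2 + 2*exp(-I*pi/3) - exp(-2*I*pi/3))] = 0/6 = 0
  <chi_rho, chi_5> = (1/6)[1*(9)*conj(1) + 1*(1)*conj(exp(-I*pi/3)) + 1*(3)*conj(exp(-2*I*pi/3)) + 1*(-5)*conj(-1) + 1*(3)*conj(exp(2*I*pi/3)) + 1*(1)*conj(exp(I*pi/3))]
      = (1/6)[(9) + (2 - exp(I*pi/3) + 2*exp(2*I*pi/3)) + (2 + 2*exp(-2*I*pi/3) + 5*exp(2*I*pi/3)) + (5) + (2 + 5*exp(-2*I*pi/3) + 2*exp(2*I*pi/3)) + (2 + 2*exp(-2*I*pi/3) - exp(-I*pi/3))] = 12/6 = 2
(Exp terms are combined using exp(i*s)*conj(exp(i*t)) = exp(i*(s-t)), and sums of them are collapsed using the identity that for every m > 1 the m distinct m-th roots of unity sum to 0, e.g. 1 + exp(2*I*pi/3) + exp(-2*I*pi/3) = 0.)
Dimension check: dim(rho) = sum (mult * dim) = 2*1 + 2*1 + 0*1 + 3*1 + 0*1 + 2*1 = 9 = chi_rho(e) = 9.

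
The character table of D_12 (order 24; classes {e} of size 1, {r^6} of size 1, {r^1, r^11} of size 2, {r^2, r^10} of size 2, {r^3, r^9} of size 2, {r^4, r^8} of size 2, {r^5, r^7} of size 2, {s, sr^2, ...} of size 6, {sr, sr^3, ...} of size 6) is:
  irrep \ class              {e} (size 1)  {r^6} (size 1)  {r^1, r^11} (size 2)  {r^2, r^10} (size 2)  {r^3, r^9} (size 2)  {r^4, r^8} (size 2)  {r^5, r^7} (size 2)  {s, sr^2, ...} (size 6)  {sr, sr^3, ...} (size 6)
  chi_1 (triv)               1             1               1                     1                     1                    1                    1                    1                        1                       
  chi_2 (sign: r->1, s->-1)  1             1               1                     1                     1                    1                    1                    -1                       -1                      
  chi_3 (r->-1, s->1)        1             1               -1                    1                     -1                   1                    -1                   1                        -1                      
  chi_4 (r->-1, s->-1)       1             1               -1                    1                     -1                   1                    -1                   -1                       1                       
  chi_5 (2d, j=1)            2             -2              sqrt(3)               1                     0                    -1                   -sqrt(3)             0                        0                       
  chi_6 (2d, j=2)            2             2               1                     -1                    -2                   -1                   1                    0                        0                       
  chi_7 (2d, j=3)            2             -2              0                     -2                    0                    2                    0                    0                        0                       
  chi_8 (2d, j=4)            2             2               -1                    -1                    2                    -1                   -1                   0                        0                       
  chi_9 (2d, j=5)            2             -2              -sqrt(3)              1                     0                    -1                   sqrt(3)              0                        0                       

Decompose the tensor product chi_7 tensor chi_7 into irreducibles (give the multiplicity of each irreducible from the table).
chi_7 tensor chi_7 = chi_1 + chi_2 + chi_3 + chi_4 (all other irreducibles have multiplicity 0).

Explanation: The character of a tensor product is the pointwise product (chi_7 * chi_7)(C) = chi_7(C) * chi_7(C):
  {e}: (2)*(2), {r^6}: (-2)*(-2), {r^1, r^11}: (0)*(0), {r^2, r^10}: (-2)*(-2), {r^3, r^9}: (0)*(0), {r^4, r^8}: (2)*(2), {r^5, r^7}: (0)*(0), {s, sr^2, ...}: (0)*(0), {sr, sr^3, ...}: (0)*(0)
so (chi_7 * chi_7) takes values
  {e} -> 4, {r^6} -> 4, {r^1, r^11} -> 0, {r^2, r^10} -> 4, {r^3, r^9} -> 0, {r^4, r^8} -> 4, {r^5, r^7} -> 0, {s, sr^2, ...} -> 0, {sr, sr^3, ...} -> 0.
Now take the inner product of this character with each irreducible chi from the table, <chi_7*chi_7, chi> = (1/24) sum_C |C| (chi_7*chi_7)(C) conj(chi(C)):
  <chi_7*chi_7, chi_1> = (1/24)[1*(4)*conj(1) + 1*(4)*conj(1) + 2*(0)*conj(1) + 2*(4)*conj(1) + 2*(0)*conj(1) + 2*(4)*conj(1) + 2*(0)*conj(1) + 6*(0)*conj(1) + 6*(0)*conj(1)]
      = (1/24)[(4) + (4) + (0) + (8) + (0) + (8) + (0) + (0) + (0)] = 24/24 = 1
  <chi_7*chi_7, chi_2> = (1/24)[1*(4)*conj(1) + 1*(4)*conj(1) + 2*(0)*conj(1) + 2*(4)*conj(1) + 2*(0)*conj(1) + 2*(4)*conj(1) + 2*(0)*conj(1) + 6*(0)*conj(-1) + 6*(0)*conj(-1)]
      = (1/24)[(4) + (4) + (0) + (8) + (0) + (8) + (0) + (0) + (0)] = 24/24 = 1
  <chi_7*chi_7, chi_3> = (1/24)[1*(4)*conj(1) + 1*(4)*conj(1) + 2*(0)*conj(-1) + 2*(4)*conj(1) + 2*(0)*conj(-1) + 2*(4)*conj(1) + 2*(0)*conj(-1) + 6*(0)*conj(1) + 6*(0)*conj(-1)]
      = (1/24)[(4) + (4) + (0) + (8) + (0) + (8) + (0) + (0) + (0)] = 24/24 = 1
  <chi_7*chi_7, chi_4> = (1/24)[1*(4)*conj(1) + 1*(4)*conj(1) + 2*(0)*conj(-1) + 2*(4)*conj(1) + 2*(0)*conj(-1) + 2*(4)*conj(1) + 2*(0)*conj(-1) + 6*(0)*conj(-1) + 6*(0)*conj(1)]
      = (1/24)[(4) + (4) + (0) + (8) + (0) + (8) + (0) + (0) + (0)] = 24/24 = 1
  <chi_7*chi_7, chi_5> = (1/24)[1*(4)*conj(2) + 1*(4)*conj(-2) + 2*(0)*conj(sqrt(3)) + 2*(4)*conj(1) + 2*(0)*conj(0) + 2*(4)*conj(-1) + 2*(0)*conj(-sqrt(3)) + 6*(0)*conj(0) + 6*(0)*conj(0)]
      = (1/24)[(8) + (-8) + (0) + (8) + (0) + (-8) + (0) + (0) + (0)] = 0/24 = 0
  <chi_7*chi_7, chi_6> = (1/24)[1*(4)*conj(2) + 1*(4)*conj(2) + 2*(0)*conj(1) + 2*(4)*conj(-1) + 2*(0)*conj(-2) + 2*(4)*conj(-1) + 2*(0)*conj(1) + 6*(0)*conj(0) + 6*(0)*conj(0)]
      = (1/24)[(8) + (8) + (0) + (-8) + (0) + (-8) + (0) + (0) + (0)] = 0/24 = 0
  <chi_7*chi_7, chi_7> = (1/24)[1*(4)*conj(2) + 1*(4)*conj(-2) + 2*(0)*conj(0) + 2*(4)*conj(-2) + 2*(0)*conj(0) + 2*(4)*conj(2) + 2*(0)*conj(0) + 6*(0)*conj(0) + 6*(0)*conj(0)]
      = (1/24)[(8) + (-8) + (0) + (-16) + (0) + (16) + (0) + (0) + (0)] = 0/24 = 0
  <chi_7*chi_7, chi_8> = (1/24)[1*(4)*conj(2) + 1*(4)*conj(2) + 2*(0)*conj(-1) + 2*(4)*conj(-1) + 2*(0)*conj(2) + 2*(4)*conj(-1) + 2*(0)*conj(-1) + 6*(0)*conj(0) + 6*(0)*conj(0)]
      = (1/24)[(8) + (8) + (0) + (-8) + (0) + (-8) + (0) + (0) + (0)] = 0/24 = 0
  <chi_7*chi_7, chi_9> = (1/24)[1*(4)*conj(2) + 1*(4)*conj(-2) + 2*(0)*conj(-sqrt(3)) + 2*(4)*conj(1) + 2*(0)*conj(0) + 2*(4)*conj(-1) + 2*(0)*conj(sqrt(3)) + 6*(0)*conj(0) + 6*(0)*conj(0)]
      = (1/24)[(8) + (-8) + (0) + (8) + (0) + (-8) + (0) + (0) + (0)] = 0/24 = 0
Hence the multiplicities are chi_1: 1, chi_2: 1, chi_3: 1, chi_4: 1. Dimension check: dim(chi_7)*dim(chi_7) = 2*2 = 4 and sum (mult * dim) = 1*1 + 1*1 + 1*1 + 1*1 = 4.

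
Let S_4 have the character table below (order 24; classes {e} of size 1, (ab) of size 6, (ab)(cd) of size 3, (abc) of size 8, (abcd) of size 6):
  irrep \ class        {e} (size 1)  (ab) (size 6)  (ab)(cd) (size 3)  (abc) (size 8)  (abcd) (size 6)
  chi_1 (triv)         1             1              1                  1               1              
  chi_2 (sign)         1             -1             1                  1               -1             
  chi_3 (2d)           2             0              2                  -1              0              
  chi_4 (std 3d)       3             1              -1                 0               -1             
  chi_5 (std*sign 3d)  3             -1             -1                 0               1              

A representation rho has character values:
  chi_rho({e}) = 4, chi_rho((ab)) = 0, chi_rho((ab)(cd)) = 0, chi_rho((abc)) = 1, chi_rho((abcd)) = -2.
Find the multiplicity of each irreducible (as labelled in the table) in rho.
Multiplicities: chi_1: 0, chi_2: 1, chi_3: 0, chi_4: 1, chi_5: 0.

Reasoning: Use <chi_rho, chi> = (1/|G|) sum_C |C| * chi_rho(C) * conj(chi(C)) with |G| = 24 for each irreducible chi in the table:
  <chi_rho, chi_1> = (1/24)[1*(4)*conj(1) + 6*(0)*conj(1) + 3*(0)*conj(1) + 8*(1)*conj(1) + 6*(-2)*conj(1)]
      = (1/24)[(4) + (0) + (0) + (8) + (-12)] = 0/24 = 0
  <chi_rho, chi_2> = (1/24)[1*(4)*conj(1) + 6*(0)*conj(-1) + 3*(0)*conj(1) + 8*(1)*conj(1) + 6*(-2)*conj(-1)]
      = (1/24)[(4) + (0) + (0) + (8) + (12)] = 24/24 = 1
  <chi_rho, chi_3> = (1/24)[1*(4)*conj(2) + 6*(0)*conj(0) + 3*(0)*conj(2) + 8*(1)*conj(-1) + 6*(-2)*conj(0)]
      = (1/24)[(8) + (0) + (0) + (-8) + (0)] = 0/24 = 0
  <chi_rho, chi_4> = (1/24)[1*(4)*conj(3) + 6*(0)*conj(1) + 3*(0)*conj(-1) + 8*(1)*conj(0) + 6*(-2)*conj(-1)]
      = (1/24)[(12) + (0) + (0) + (0) + (12)] = 24/24 = 1
  <chi_rho, chi_5> = (1/24)[1*(4)*conj(3) + 6*(0)*conj(-1) + 3*(0)*conj(-1) + 8*(1)*conj(0) + 6*(-2)*conj(1)]
      = (1/24)[(12) + (0) + (0) + (0) + (-12)] = 0/24 = 0
Dimension check: dim(rho) = sum (mult * dim) = 0*1 + 1*1 + 0*2 + 1*3 + 0*3 = 4 = chi_rho(e) = 4.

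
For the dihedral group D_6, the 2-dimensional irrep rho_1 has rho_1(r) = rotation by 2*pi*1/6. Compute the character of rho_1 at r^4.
chi_{rho_1}(r^4) = 2*cos(2*pi*1*4/6) = -1

Explanation: rho_1(r^4) is rotation by angle 2*pi*1*4/6, whose trace is 2*cos(2*pi*1*4/6) = -1.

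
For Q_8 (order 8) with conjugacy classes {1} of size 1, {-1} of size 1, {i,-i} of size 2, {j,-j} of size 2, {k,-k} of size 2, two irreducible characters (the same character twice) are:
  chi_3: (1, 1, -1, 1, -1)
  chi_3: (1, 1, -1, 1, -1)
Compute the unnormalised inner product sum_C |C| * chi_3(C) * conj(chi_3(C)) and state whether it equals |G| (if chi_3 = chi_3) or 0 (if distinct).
Sum = 8 = |G| = 8; so <chi_3, chi_3> = 1 (norm-1 confirms irreducibility).

Why: Compute term by term over conjugacy classes (|C| * chi_3(C) * conj(chi_3(C))):
  1*(1)*conj(1) + 1*(1)*conj(1) + 2*(-1)*conj(-1) + 2*(1)*conj(1) + 2*(-1)*conj(-1)
  = (1) + (1) + (2) + (2) + (2)
  = 8.
Dividing by |G| = 8 gives 8/8 = 1, matching the row-orthogonality relation <chi_3, chi_3> = [chi_3 = chi_3].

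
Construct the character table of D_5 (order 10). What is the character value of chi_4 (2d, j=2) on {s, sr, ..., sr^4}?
Conjugacy classes: {e} of size 1, {r^1, r^4} of size 2, {r^2, r^3} of size 2, {s, sr, ..., sr^4} of size 5.
Character table:
  irrep \ class              {e} (size 1)  {r^1, r^4} (size 2)  {r^2, r^3} (size 2)  {s, sr, ..., sr^4} (size 5)
  chi_1 (triv)               1             1                    1                    1                          
  chi_2 (sign: r->1, s->-1)  1             1                    1                    -1                         
  chi_3 (2d, j=1)            2             -1/2 + sqrt(5)/2     -sqrt(5)/2 - 1/2     0                          
  chi_4 (2d, j=2)            2             -sqrt(5)/2 - 1/2     -1/2 + sqrt(5)/2     0                          

Spot check: chi_4 (2d, j=2) on {s, sr, ..., sr^4} = 0.

Reasoning: D_5 has order 2*5 = 10 with 4 conjugacy classes, hence 4 irreducibles. Sum of squared dims 1 + 1 + 4 + 4 = 10 = |G|. Linear characters come from the abelianisation; the 2-dimensional irreps have character r^k -> 2*cos(2*pi*j*k/5), reflections -> 0.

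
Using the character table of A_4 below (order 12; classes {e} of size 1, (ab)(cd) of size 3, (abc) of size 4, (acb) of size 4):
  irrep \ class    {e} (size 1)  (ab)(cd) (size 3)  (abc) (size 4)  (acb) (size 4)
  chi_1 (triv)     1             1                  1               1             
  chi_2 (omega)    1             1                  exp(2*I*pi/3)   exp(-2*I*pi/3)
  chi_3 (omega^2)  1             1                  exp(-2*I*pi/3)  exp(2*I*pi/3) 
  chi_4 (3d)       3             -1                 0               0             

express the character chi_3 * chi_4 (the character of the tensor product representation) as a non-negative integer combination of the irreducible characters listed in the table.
chi_3 tensor chi_4 = chi_4 (all other irreducibles have multiplicity 0).

Explanation: The character of a tensor product is the pointwise product (chi_3 * chi_4)(C) = chi_3(C) * chi_4(C):
  {e}: (1)*(3), (ab)(cd): (1)*(-1), (abc): (exp(-2*I*pi/3))*(0), (acb): (exp(2*I*pi/3))*(0)
so (chi_3 * chi_4) takes values
  {e} -> 3, (ab)(cd) -> -1, (abc) -> 0, (acb) -> 0.
Now take the inner product of this character with each irreducible chi from the table, <chi_3*chi_4, chi> = (1/12) sum_C |C| (chi_3*chi_4)(C) conj(chi(C)):
  <chi_3*chi_4, chi_1> = (1/12)[1*(3)*conj(1) + 3*(-1)*conj(1) + 4*(0)*conj(1) + 4*(0)*conj(1)]
      = (1/12)[(3) + (-3) + (0) + (0)] = 0/12 = 0
  <chi_3*chi_4, chi_2> = (1/12)[1*(3)*conj(1) + 3*(-1)*conj(1) + 4*(0)*conj(exp(2*I*pi/3)) + 4*(0)*conj(exp(-2*I*pi/3))]
      = (1/12)[(3) + (-3) + (0) + (0)] = 0/12 = 0
  <chi_3*chi_4, chi_3> = (1/12)[1*(3)*conj(1) + 3*(-1)*conj(1) + 4*(0)*conj(exp(-2*I*pi/3)) + 4*(0)*conj(exp(2*I*pi/3))]
      = (1/12)[(3) + (-3) + (0) + (0)] = 0/12 = 0
  <chi_3*chi_4, chi_4> = (1/12)[1*(3)*conj(3) + 3*(-1)*conj(-1) + 4*(0)*conj(0) + 4*(0)*conj(0)]
      = (1/12)[(9) + (3) + (0) + (0)] = 12/12 = 1
(Exp terms are combined using exp(i*s)*conj(exp(i*t)) = exp(i*(s-t)), and sums of them are collapsed using the identity that for every m > 1 the m distinct m-th roots of unity sum to 0, e.g. 1 + exp(2*I*pi/3) + exp(-2*I*pi/3) = 0.)
Hence the multiplicities are chi_4: 1. Dimension check: dim(chi_3)*dim(chi_4) = 1*3 = 3 and sum (mult * dim) = 1*3 = 3.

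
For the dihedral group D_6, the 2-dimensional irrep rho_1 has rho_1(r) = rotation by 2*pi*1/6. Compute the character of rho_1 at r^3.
chi_{rho_1}(r^3) = 2*cos(2*pi*1*3/6) = -2

Derivation: rho_1(r^3) is rotation by angle 2*pi*1*3/6, whose trace is 2*cos(2*pi*1*3/6) = -2.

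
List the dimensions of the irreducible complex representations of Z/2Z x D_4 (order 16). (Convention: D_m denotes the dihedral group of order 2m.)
Dimensions: 1, 1, 1, 1, 1, 1, 1, 1, 2, 2

Proof sketch: There are 10 irreducibles (= number of conjugacy classes). Their dimensions d_i satisfy sum d_i^2 = |G| = 16: 1 + 1 + 1 + 1 + 1 + 1 + 1 + 1 + 4 + 4 = 16. (For the product with Z/2Z: each of the 2 1-dim characters of Z/2Z tensors with each irrep of D_4, giving 2 copies of each D_4-dimension.)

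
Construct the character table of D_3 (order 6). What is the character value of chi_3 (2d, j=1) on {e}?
Conjugacy classes: {e} of size 1, {r^1, r^2} of size 2, {s, sr, ..., sr^2} of size 3.
Character table:
  irrep \ class              {e} (size 1)  {r^1, r^2} (size 2)  {s, sr, ..., sr^2} (size 3)
  chi_1 (triv)               1             1                    1                          
  chi_2 (sign: r->1, s->-1)  1             1                    -1                         
  chi_3 (2d, j=1)            2             -1                   0                          

Spot check: chi_3 (2d, j=1) on {e} = 2.

Why: D_3 has order 2*3 = 6 with 3 conjugacy classes, hence 3 irreducibles. Sum of squared dims 1 + 1 + 4 = 6 = |G|. Linear characters come from the abelianisation; the 2-dimensional irreps have character r^k -> 2*cos(2*pi*j*k/3), reflections -> 0.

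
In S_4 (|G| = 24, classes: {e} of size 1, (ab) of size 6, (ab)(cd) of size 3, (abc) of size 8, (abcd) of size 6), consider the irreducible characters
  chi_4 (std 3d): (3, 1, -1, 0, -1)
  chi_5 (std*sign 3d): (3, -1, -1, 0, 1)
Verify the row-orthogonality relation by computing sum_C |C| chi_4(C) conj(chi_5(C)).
Sum = 0; so <chi_4, chi_5> = 0 (distinct irreducibles are orthogonal).

Working: Compute term by term over conjugacy classes (|C| * chi_4(C) * conj(chi_5(C))):
  1*(3)*conj(3) + 6*(1)*conj(-1) + 3*(-1)*conj(-1) + 8*(0)*conj(0) + 6*(-1)*conj(1)
  = (9) + (-6) + (3) + (0) + (-6)
  = 0.
Dividing by |G| = 24 gives 0/24 = 0, matching the row-orthogonality relation <chi_4, chi_5> = [chi_4 = chi_5].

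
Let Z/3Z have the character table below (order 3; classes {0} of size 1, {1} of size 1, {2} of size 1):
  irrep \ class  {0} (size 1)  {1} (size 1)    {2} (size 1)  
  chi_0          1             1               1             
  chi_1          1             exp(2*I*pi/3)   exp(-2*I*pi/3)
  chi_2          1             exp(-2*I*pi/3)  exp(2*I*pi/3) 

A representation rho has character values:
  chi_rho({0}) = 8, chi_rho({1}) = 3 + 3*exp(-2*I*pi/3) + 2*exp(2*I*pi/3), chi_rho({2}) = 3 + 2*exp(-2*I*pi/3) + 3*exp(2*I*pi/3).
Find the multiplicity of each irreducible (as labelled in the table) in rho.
Multiplicities: chi_0: 3, chi_1: 2, chi_2: 3.

Derivation: Use <chi_rho, chi> = (1/|G|) sum_C |C| * chi_rho(C) * conj(chi(C)) with |G| = 3 for each irreducible chi in the table:
  <chi_rho, chi_0> = (1/3)[1*(8)*conj(1) + 1*(3 + 3*exp(-2*I*pi/3) + 2*exp(2*I*pi/3))*conj(1) + 1*(3 + 2*exp(-2*I*pi/3) + 3*exp(2*I*pi/3))*conj(1)]
      = (1/3)[(8) + (3 + 3*exp(-2*I*pi/3) + 2*exp(2*I*pi/3)) + (3 + 2*exp(-2*I*pi/3) + 3*exp(2*I*pi/3))] = 9/3 = 3
  <chi_rho, chi_1> = (1/3)[1*(8)*conj(1) + 1*(3 + 3*exp(-2*I*pi/3) + 2*exp(2*I*pi/3))*conj(exp(2*I*pi/3)) + 1*(3 + 2*exp(-2*I*pi/3) + 3*exp(2*I*pi/3))*conj(exp(-2*I*pi/3))]
      = (1/3)[(8) + (-1) + (-1)] = 6/3 = 2
  <chi_rho, chi_2> = (1/3)[1*(8)*conj(1) + 1*(3 + 3*exp(-2*I*pi/3) + 2*exp(2*I*pi/3))*conj(exp(-2*I*pi/3)) + 1*(3 + 2*exp(-2*I*pi/3) + 3*exp(2*I*pi/3))*conj(exp(2*I*pi/3))]
      = (1/3)[(8) + (3 + 2*exp(-2*I*pi/3) + 3*exp(2*I*pi/3)) + (3 + 3*exp(-2*I*pi/3) + 2*exp(2*I*pi/3))] = 9/3 = 3
(Exp terms are combined using exp(i*s)*conj(exp(i*t)) = exp(i*(s-t)), and sums of them are collapsed using the identity that for every m > 1 the m distinct m-th roots of unity sum to 0, e.g. 1 + exp(2*I*pi/3) + exp(-2*I*pi/3) = 0.)
Dimension check: dim(rho) = sum (mult * dim) = 3*1 + 2*1 + 3*1 = 8 = chi_rho(e) = 8.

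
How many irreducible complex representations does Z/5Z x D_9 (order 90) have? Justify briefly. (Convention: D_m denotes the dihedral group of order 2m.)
30

Proof sketch: The number of irreducible complex representations of a finite group equals its number of conjugacy classes. For a direct product, #classes(G x H) = #classes(G) * #classes(H). Z/5Z has 5 classes (abelian), D_9 has 6 classes, so 5 * 6 = 30, so Z/5Z x D_9 (order 90) has exactly 30 irreducible complex representations.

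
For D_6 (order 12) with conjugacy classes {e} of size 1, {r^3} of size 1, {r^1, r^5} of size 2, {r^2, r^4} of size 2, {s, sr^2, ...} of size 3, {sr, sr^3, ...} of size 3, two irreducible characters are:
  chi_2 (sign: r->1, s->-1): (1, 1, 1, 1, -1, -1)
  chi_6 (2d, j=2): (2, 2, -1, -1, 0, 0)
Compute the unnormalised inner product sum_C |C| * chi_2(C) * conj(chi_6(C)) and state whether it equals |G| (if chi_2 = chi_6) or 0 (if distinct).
Sum = 0; so <chi_2, chi_6> = 0 (distinct irreducibles are orthogonal).

Solution. Compute term by term over conjugacy classes (|C| * chi_2(C) * conj(chi_6(C))):
  1*(1)*conj(2) + 1*(1)*conj(2) + 2*(1)*conj(-1) + 2*(1)*conj(-1) + 3*(-1)*conj(0) + 3*(-1)*conj(0)
  = (2) + (2) + (-2) + (-2) + (0) + (0)
  = 0.
Dividing by |G| = 12 gives 0/12 = 0, matching the row-orthogonality relation <chi_2, chi_6> = [chi_2 = chi_6].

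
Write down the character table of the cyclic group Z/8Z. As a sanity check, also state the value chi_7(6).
Character table of Z/8Z (irreps indexed chi_0,...,chi_7 with chi_k(m) = zeta_8^(k*m), zeta_8 = exp(2*pi*i/8)):
  irrep \ class  {0} (size 1)  {1} (size 1)    {2} (size 1)  {3} (size 1)    {4} (size 1)  {5} (size 1)    {6} (size 1)  {7} (size 1)  
  chi_0          1             1               1             1               1             1               1             1             
  chi_1          1             exp(I*pi/4)     I             exp(3*I*pi/4)   -1            exp(-3*I*pi/4)  -I            exp(-I*pi/4)  
  chi_2          1             I               -1            -I              1             I               -1            -I            
  chi_3          1             exp(3*I*pi/4)   -I            exp(I*pi/4)     -1            exp(-I*pi/4)    I             exp(-3*I*pi/4)
  chi_4          1             -1              1             -1              1             -1              1             -1            
  chi_5          1             exp(-3*I*pi/4)  I             exp(-I*pi/4)    -1            exp(I*pi/4)     -I            exp(3*I*pi/4) 
  chi_6          1             -I              -1            I               1             -I              -1            I             
  chi_7          1             exp(-I*pi/4)    -I            exp(-3*I*pi/4)  -1            exp(3*I*pi/4)   I             exp(I*pi/4)   

Spot check: chi_7(6) = zeta_8^(7*6) = zeta_8^42 = I.

Details: Z/8Z is abelian, so all 8 irreducible complex representations are 1-dimensional. They are given by chi_k(m) = zeta_8^(k*m) for k = 0,...,7. Row orthogonality: sum_m chi_k(m) conj(chi_l(m)) = 8 * [k = l].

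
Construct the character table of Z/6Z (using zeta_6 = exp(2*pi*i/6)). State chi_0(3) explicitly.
Character table of Z/6Z (irreps indexed chi_0,...,chi_5 with chi_k(m) = zeta_6^(k*m), zeta_6 = exp(2*pi*i/6)):
  irrep \ class  {0} (size 1)  {1} (size 1)    {2} (size 1)    {3} (size 1)  {4} (size 1)    {5} (size 1)  
  chi_0          1             1               1               1             1               1             
  chi_1          1             exp(I*pi/3)     exp(2*I*pi/3)   -1            exp(-2*I*pi/3)  exp(-I*pi/3)  
  chi_2          1             exp(2*I*pi/3)   exp(-2*I*pi/3)  1             exp(2*I*pi/3)   exp(-2*I*pi/3)
  chi_3          1             -1              1               -1            1               -1            
  chi_4          1             exp(-2*I*pi/3)  exp(2*I*pi/3)   1             exp(-2*I*pi/3)  exp(2*I*pi/3) 
  chi_5          1             exp(-I*pi/3)    exp(-2*I*pi/3)  -1            exp(2*I*pi/3)   exp(I*pi/3)   

Spot check: chi_0(3) = zeta_6^(0*3) = zeta_6^0 = 1.

Solution. Z/6Z is abelian, so all 6 irreducible complex representations are 1-dimensional. They are given by chi_k(m) = zeta_6^(k*m) for k = 0,...,5. Row orthogonality: sum_m chi_k(m) conj(chi_l(m)) = 6 * [k = l].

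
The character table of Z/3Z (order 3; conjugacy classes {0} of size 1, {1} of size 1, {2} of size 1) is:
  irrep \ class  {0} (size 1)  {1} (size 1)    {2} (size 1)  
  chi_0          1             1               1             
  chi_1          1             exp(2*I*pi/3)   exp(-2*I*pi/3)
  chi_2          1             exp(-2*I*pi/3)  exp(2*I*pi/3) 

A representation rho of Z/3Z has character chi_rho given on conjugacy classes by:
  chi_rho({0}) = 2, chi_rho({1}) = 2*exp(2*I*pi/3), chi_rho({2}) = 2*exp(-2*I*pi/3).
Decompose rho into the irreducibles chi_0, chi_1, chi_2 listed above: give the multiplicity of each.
Multiplicities: chi_0: 0, chi_1: 2, chi_2: 0.

Details: Use <chi_rho, chi> = (1/|G|) sum_C |C| * chi_rho(C) * conj(chi(C)) with |G| = 3 for each irreducible chi in the table:
  <chi_rho, chi_0> = (1/3)[1*(2)*conj(1) + 1*(2*exp(2*I*pi/3))*conj(1) + 1*(2*exp(-2*I*pi/3))*conj(1)]
      = (1/3)[(2) + (2*exp(2*I*pi/3)) + (2*exp(-2*I*pi/3))] = 0/3 = 0
  <chi_rho, chi_1> = (1/3)[1*(2)*conj(1) + 1*(2*exp(2*I*pi/3))*conj(exp(2*I*pi/3)) + 1*(2*exp(-2*I*pi/3))*conj(exp(-2*I*pi/3))]
      = (1/3)[(2) + (2) + (2)] = 6/3 = 2
  <chi_rho, chi_2> = (1/3)[1*(2)*conj(1) + 1*(2*exp(2*I*pi/3))*conj(exp(-2*I*pi/3)) + 1*(2*exp(-2*I*pi/3))*conj(exp(2*I*pi/3))]
      = (1/3)[(2) + (2*exp(-2*I*pi/3)) + (2*exp(2*I*pi/3))] = 0/3 = 0
(Exp terms are combined using exp(i*s)*conj(exp(i*t)) = exp(i*(s-t)), and sums of them are collapsed using the identity that for every m > 1 the m distinct m-th roots of unity sum to 0, e.g. 1 + exp(2*I*pi/3) + exp(-2*I*pi/3) = 0.)
Dimension check: dim(rho) = sum (mult * dim) = 0*1 + 2*1 + 0*1 = 2 = chi_rho(e) = 2.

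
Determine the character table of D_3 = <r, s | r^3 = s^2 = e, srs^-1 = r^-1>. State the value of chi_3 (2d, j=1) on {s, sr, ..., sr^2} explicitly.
Conjugacy classes: {e} of size 1, {r^1, r^2} of size 2, {s, sr, ..., sr^2} of size 3.
Character table:
  irrep \ class              {e} (size 1)  {r^1, r^2} (size 2)  {s, sr, ..., sr^2} (size 3)
  chi_1 (triv)               1             1                    1                          
  chi_2 (sign: r->1, s->-1)  1             1                    -1                         
  chi_3 (2d, j=1)            2             -1                   0                          

Spot check: chi_3 (2d, j=1) on {s, sr, ..., sr^2} = 0.

Proof sketch: D_3 has order 2*3 = 6 with 3 conjugacy classes, hence 3 irreducibles. Sum of squared dims 1 + 1 + 4 = 6 = |G|. Linear characters come from the abelianisation; the 2-dimensional irreps have character r^k -> 2*cos(2*pi*j*k/3), reflections -> 0.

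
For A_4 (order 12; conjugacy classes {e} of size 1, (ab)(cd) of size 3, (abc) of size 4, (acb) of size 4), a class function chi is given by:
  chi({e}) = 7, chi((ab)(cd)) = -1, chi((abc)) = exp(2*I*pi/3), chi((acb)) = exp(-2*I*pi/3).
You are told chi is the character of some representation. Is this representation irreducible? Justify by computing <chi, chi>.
Not irreducible (reducible): <chi, chi> = 5 > 1.

<chi, chi> = (1/|G|) sum_C |C| * |chi(C)|^2 = (1/12)[1*|7|^2 + 3*|-1|^2 + 4*|exp(2*I*pi/3)|^2 + 4*|exp(-2*I*pi/3)|^2]
  = (1/12)[(49) + (3) + (4) + (4)] = 60/12 = 5.
(Exp terms are combined using exp(i*s)*conj(exp(i*t)) = exp(i*(s-t)), and sums of them are collapsed using the identity that for every m > 1 the m distinct m-th roots of unity sum to 0, e.g. 1 + exp(2*I*pi/3) + exp(-2*I*pi/3) = 0.)
A character is irreducible iff <chi, chi> = 1, so this representation is reducible.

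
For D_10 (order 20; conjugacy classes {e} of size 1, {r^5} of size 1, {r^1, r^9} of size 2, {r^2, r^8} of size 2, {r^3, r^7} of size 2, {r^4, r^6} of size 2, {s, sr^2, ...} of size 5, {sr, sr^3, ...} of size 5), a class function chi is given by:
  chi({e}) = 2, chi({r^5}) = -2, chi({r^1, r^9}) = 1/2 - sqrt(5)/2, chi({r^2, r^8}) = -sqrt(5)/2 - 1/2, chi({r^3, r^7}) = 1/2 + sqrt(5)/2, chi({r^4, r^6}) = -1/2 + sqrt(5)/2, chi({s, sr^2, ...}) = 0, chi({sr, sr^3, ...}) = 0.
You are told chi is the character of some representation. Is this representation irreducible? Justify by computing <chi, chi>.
Irreducible: <chi, chi> = 1.

Explanation: <chi, chi> = (1/|G|) sum_C |C| * |chi(C)|^2 = (1/20)[1*|2|^2 + 1*|-2|^2 + 2*|1/2 - sqrt(5)/2|^2 + 2*|-sqrt(5)/2 - 1/2|^2 + 2*|1/2 + sqrt(5)/2|^2 + 2*|-1/2 + sqrt(5)/2|^2 + 5*|0|^2 + 5*|0|^2]
  = (1/20)[(4) + (4) + (3 - sqrt(5)) + (sqrt(5) + 3) + (sqrt(5) + 3) + (3 - sqrt(5)) + (0) + (0)] = 20/20 = 1.
A character is irreducible iff <chi, chi> = 1, so this representation is irreducible.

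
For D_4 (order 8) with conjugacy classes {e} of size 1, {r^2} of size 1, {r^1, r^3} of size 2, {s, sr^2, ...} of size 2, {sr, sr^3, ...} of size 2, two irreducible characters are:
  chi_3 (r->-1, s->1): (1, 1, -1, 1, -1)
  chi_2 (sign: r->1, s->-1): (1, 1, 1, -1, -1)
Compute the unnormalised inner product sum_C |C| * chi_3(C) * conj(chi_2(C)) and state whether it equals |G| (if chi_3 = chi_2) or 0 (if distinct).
Sum = 0; so <chi_3, chi_2> = 0 (distinct irreducibles are orthogonal).

Explanation: Compute term by term over conjugacy classes (|C| * chi_3(C) * conj(chi_2(C))):
  1*(1)*conj(1) + 1*(1)*conj(1) + 2*(-1)*conj(1) + 2*(1)*conj(-1) + 2*(-1)*conj(-1)
  = (1) + (1) + (-2) + (-2) + (2)
  = 0.
Dividing by |G| = 8 gives 0/8 = 0, matching the row-orthogonality relation <chi_3, chi_2> = [chi_3 = chi_2].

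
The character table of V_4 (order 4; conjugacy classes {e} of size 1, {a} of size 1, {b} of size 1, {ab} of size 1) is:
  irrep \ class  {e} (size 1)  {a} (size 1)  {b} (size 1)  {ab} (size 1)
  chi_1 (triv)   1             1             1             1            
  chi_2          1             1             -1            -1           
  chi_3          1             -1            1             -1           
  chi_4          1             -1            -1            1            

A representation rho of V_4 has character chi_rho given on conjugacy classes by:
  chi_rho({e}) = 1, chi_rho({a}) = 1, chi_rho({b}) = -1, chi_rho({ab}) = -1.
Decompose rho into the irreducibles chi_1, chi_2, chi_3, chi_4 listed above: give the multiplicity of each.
Multiplicities: chi_1: 0, chi_2: 1, chi_3: 0, chi_4: 0.

Working: Use <chi_rho, chi> = (1/|G|) sum_C |C| * chi_rho(C) * conj(chi(C)) with |G| = 4 for each irreducible chi in the table:
  <chi_rho, chi_1> = (1/4)[1*(1)*conj(1) + 1*(1)*conj(1) + 1*(-1)*conj(1) + 1*(-1)*conj(1)]
      = (1/4)[(1) + (1) + (-1) + (-1)] = 0/4 = 0
  <chi_rho, chi_2> = (1/4)[1*(1)*conj(1) + 1*(1)*conj(1) + 1*(-1)*conj(-1) + 1*(-1)*conj(-1)]
      = (1/4)[(1) + (1) + (1) + (1)] = 4/4 = 1
  <chi_rho, chi_3> = (1/4)[1*(1)*conj(1) + 1*(1)*conj(-1) + 1*(-1)*conj(1) + 1*(-1)*conj(-1)]
      = (1/4)[(1) + (-1) + (-1) + (1)] = 0/4 = 0
  <chi_rho, chi_4> = (1/4)[1*(1)*conj(1) + 1*(1)*conj(-1) + 1*(-1)*conj(-1) + 1*(-1)*conj(1)]
      = (1/4)[(1) + (-1) + (1) + (-1)] = 0/4 = 0
Dimension check: dim(rho) = sum (mult * dim) = 0*1 + 1*1 + 0*1 + 0*1 = 1 = chi_rho(e) = 1.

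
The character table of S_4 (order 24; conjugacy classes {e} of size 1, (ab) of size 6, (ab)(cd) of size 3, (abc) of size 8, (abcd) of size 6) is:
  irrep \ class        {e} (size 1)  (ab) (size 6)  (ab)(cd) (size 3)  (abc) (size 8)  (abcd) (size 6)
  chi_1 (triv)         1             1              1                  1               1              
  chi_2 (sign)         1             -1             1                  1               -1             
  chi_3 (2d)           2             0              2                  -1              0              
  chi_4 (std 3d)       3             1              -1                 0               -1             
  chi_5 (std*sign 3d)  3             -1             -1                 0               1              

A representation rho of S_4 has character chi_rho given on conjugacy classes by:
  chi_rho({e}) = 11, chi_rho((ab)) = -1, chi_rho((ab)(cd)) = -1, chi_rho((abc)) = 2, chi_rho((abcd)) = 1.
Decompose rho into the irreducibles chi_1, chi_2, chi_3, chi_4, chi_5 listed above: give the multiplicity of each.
Multiplicities: chi_1: 1, chi_2: 1, chi_3: 0, chi_4: 1, chi_5: 2.

Solution. Use <chi_rho, chi> = (1/|G|) sum_C |C| * chi_rho(C) * conj(chi(C)) with |G| = 24 for each irreducible chi in the table:
  <chi_rho, chi_1> = (1/24)[1*(11)*conj(1) + 6*(-1)*conj(1) + 3*(-1)*conj(1) + 8*(2)*conj(1) + 6*(1)*conj(1)]
      = (1/24)[(11) + (-6) + (-3) + (16) + (6)] = 24/24 = 1
  <chi_rho, chi_2> = (1/24)[1*(11)*conj(1) + 6*(-1)*conj(-1) + 3*(-1)*conj(1) + 8*(2)*conj(1) + 6*(1)*conj(-1)]
      = (1/24)[(11) + (6) + (-3) + (16) + (-6)] = 24/24 = 1
  <chi_rho, chi_3> = (1/24)[1*(11)*conj(2) + 6*(-1)*conj(0) + 3*(-1)*conj(2) + 8*(2)*conj(-1) + 6*(1)*conj(0)]
      = (1/24)[(22) + (0) + (-6) + (-16) + (0)] = 0/24 = 0
  <chi_rho, chi_4> = (1/24)[1*(11)*conj(3) + 6*(-1)*conj(1) + 3*(-1)*conj(-1) + 8*(2)*conj(0) + 6*(1)*conj(-1)]
      = (1/24)[(33) + (-6) + (3) + (0) + (-6)] = 24/24 = 1
  <chi_rho, chi_5> = (1/24)[1*(11)*conj(3) + 6*(-1)*conj(-1) + 3*(-1)*conj(-1) + 8*(2)*conj(0) + 6*(1)*conj(1)]
      = (1/24)[(33) + (6) + (3) + (0) + (6)] = 48/24 = 2
Dimension check: dim(rho) = sum (mult * dim) = 1*1 + 1*1 + 0*2 + 1*3 + 2*3 = 11 = chi_rho(e) = 11.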